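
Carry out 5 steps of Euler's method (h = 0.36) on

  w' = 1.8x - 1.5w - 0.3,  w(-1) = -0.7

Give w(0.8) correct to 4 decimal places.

-0.0091

Euler: w_{n+1} = w_n + h·f(x_n, w_n).
x=-1.000000, w=-0.700000: f=-1.050000 → w ← -0.700000 + 0.36·(-1.050000) = -1.078000
x=-0.640000, w=-1.078000: f=0.165000 → w ← -1.078000 + 0.36·0.165000 = -1.018600
x=-0.280000, w=-1.018600: f=0.723900 → w ← -1.018600 + 0.36·0.723900 = -0.757996
x=0.080000, w=-0.757996: f=0.980994 → w ← -0.757996 + 0.36·0.980994 = -0.404838
x=0.440000, w=-0.404838: f=1.099257 → w ← -0.404838 + 0.36·1.099257 = -0.009106
w(0.8) ≈ -0.0091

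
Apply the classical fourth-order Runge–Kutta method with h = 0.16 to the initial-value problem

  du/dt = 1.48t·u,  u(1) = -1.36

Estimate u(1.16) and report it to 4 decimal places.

RK4: k1 = f(t_n, u_n); k2 = f(t_n + h/2, u_n + (h/2)·k1); k3 = f(t_n + h/2, u_n + (h/2)·k2); k4 = f(t_n + h, u_n + h·k3); u_{n+1} = u_n + (h/6)·(k1 + 2k2 + 2k3 + k4).
t=1.000000, u=-1.360000:
  k1 = f(1.000000, -1.360000) = -2.012800
  k2 = f(1.080000, -1.521024) = -2.431205
  k3 = f(1.080000, -1.554496) = -2.484707
  k4 = f(1.160000, -1.757553) = -3.017367
  u ← -1.360000 + (0.16/6)·(k1 + 2k2 + 2k3 + k4) = -1.756320
u(1.16) ≈ -1.7563

-1.7563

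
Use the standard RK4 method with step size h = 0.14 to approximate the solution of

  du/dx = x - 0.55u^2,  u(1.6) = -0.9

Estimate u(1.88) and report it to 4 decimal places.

-0.4926

RK4: k1 = f(x_n, u_n); k2 = f(x_n + h/2, u_n + (h/2)·k1); k3 = f(x_n + h/2, u_n + (h/2)·k2); k4 = f(x_n + h, u_n + h·k3); u_{n+1} = u_n + (h/6)·(k1 + 2k2 + 2k3 + k4).
x=1.600000, u=-0.900000:
  k1 = f(1.600000, -0.900000) = 1.154500
  k2 = f(1.670000, -0.819185) = 1.300915
  k3 = f(1.670000, -0.808936) = 1.310092
  k4 = f(1.740000, -0.716587) = 1.457577
  u ← -0.900000 + (0.14/6)·(k1 + 2k2 + 2k3 + k4) = -0.717205
x=1.740000, u=-0.717205:
  k1 = f(1.740000, -0.717205) = 1.457090
  k2 = f(1.810000, -0.615208) = 1.601835
  k3 = f(1.810000, -0.605076) = 1.608636
  k4 = f(1.880000, -0.491996) = 1.746867
  u ← -0.717205 + (0.14/6)·(k1 + 2k2 + 2k3 + k4) = -0.492624
u(1.88) ≈ -0.4926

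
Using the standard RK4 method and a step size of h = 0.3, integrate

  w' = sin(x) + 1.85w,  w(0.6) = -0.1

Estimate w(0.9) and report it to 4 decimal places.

RK4: k1 = f(x_n, w_n); k2 = f(x_n + h/2, w_n + (h/2)·k1); k3 = f(x_n + h/2, w_n + (h/2)·k2); k4 = f(x_n + h, w_n + h·k3); w_{n+1} = w_n + (h/6)·(k1 + 2k2 + 2k3 + k4).
x=0.600000, w=-0.100000:
  k1 = f(0.600000, -0.100000) = 0.379642
  k2 = f(0.750000, -0.043054) = 0.601990
  k3 = f(0.750000, -0.009702) = 0.663691
  k4 = f(0.900000, 0.099107) = 0.966675
  w ← -0.100000 + (0.3/6)·(k1 + 2k2 + 2k3 + k4) = 0.093884
w(0.9) ≈ 0.0939

0.0939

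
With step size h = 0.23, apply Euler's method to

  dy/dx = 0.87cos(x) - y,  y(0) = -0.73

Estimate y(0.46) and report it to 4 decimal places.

-0.0839

Euler: y_{n+1} = y_n + h·f(x_n, y_n).
x=0.000000, y=-0.730000: f=1.600000 → y ← -0.730000 + 0.23·1.600000 = -0.362000
x=0.230000, y=-0.362000: f=1.209090 → y ← -0.362000 + 0.23·1.209090 = -0.083909
y(0.46) ≈ -0.0839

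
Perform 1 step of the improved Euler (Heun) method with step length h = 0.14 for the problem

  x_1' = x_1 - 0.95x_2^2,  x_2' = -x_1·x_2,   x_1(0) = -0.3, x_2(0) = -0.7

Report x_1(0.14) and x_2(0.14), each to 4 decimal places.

Heun on (x_1,x_2): k1 = f(t_n, state_n); k2 = f(t_n + h, state_n + h·k1); state_{n+1} = state_n + (h/2)·(k1 + k2).
0.000000: (-0.300000, -0.700000)
  k1 = (-0.765500, -0.210000)
  predictor → (-0.407170, -0.729400)
  k2 = (-0.912593, -0.296990)
  → (-0.417467, -0.735489)
(x_1(0.14), x_2(0.14)) ≈ (-0.4175, -0.7355)

-0.4175, -0.7355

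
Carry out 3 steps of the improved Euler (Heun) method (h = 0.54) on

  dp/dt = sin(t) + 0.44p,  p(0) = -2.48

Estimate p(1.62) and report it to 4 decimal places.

Heun: k1 = f(t_n, p_n); k2 = f(t_n + h, p_n + h·k1); p_{n+1} = p_n + (h/2)·(k1 + k2).
t=0.000000, p=-2.480000:
  k1 = f(0.000000, -2.480000) = -1.091200
  k2 = f(0.540000, -3.069248) = -0.836333
  p ← -2.480000 + (0.54/2)·(-1.091200 + (-0.836333)) = -3.000434
t=0.540000, p=-3.000434:
  k1 = f(0.540000, -3.000434) = -0.806055
  k2 = f(1.080000, -3.435704) = -0.629752
  p ← -3.000434 + (0.54/2)·(-0.806055 + (-0.629752)) = -3.388102
t=1.080000, p=-3.388102:
  k1 = f(1.080000, -3.388102) = -0.608807
  k2 = f(1.620000, -3.716858) = -0.636628
  p ← -3.388102 + (0.54/2)·(-0.608807 + (-0.636628)) = -3.724369
p(1.62) ≈ -3.7244

-3.7244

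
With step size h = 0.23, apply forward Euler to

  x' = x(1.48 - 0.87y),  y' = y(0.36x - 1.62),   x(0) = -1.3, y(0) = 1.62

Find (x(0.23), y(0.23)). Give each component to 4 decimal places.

-1.3211, 0.8420

Euler on (x,y): x_{n+1} = x_n + h·x', y_{n+1} = y_n + h·y'.
0.000000: (-1.300000, 1.620000); f=(-0.091780, -3.382560) → (-1.321109, 0.842011)
(x(0.23), y(0.23)) ≈ (-1.3211, 0.8420)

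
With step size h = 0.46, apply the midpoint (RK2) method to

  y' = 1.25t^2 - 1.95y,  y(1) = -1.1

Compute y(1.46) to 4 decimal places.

Midpoint: k1 = f(t_n, y_n); k2 = f(t_n + h/2, y_n + (h/2)·k1); y_{n+1} = y_n + h·k2.
t=1.000000, y=-1.100000:
  k1 = f(1.000000, -1.100000) = 3.395000
  k2 = f(1.230000, -0.319150) = 2.513467
  y ← -1.100000 + 0.46·2.513467 = 0.056195
y(1.46) ≈ 0.0562

0.0562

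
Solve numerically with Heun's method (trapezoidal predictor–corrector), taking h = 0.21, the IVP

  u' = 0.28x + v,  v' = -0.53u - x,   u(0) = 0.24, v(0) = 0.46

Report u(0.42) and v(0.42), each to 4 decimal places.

0.4351, 0.2964

Heun on (u,v): k1 = f(x_n, state_n); k2 = f(x_n + h, state_n + h·k1); state_{n+1} = state_n + (h/2)·(k1 + k2).
0.000000: (0.240000, 0.460000)
  k1 = (0.460000, -0.127200)
  predictor → (0.336600, 0.433288)
  k2 = (0.492088, -0.388398)
  → (0.339969, 0.405862)
0.210000: (0.339969, 0.405862)
  k1 = (0.464662, -0.390184)
  predictor → (0.437548, 0.323924)
  k2 = (0.441524, -0.651901)
  → (0.435119, 0.296443)
(u(0.42), v(0.42)) ≈ (0.4351, 0.2964)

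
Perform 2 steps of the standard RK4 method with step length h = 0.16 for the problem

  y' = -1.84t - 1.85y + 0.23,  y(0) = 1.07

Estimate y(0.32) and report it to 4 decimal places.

RK4: k1 = f(t_n, y_n); k2 = f(t_n + h/2, y_n + (h/2)·k1); k3 = f(t_n + h/2, y_n + (h/2)·k2); k4 = f(t_n + h, y_n + h·k3); y_{n+1} = y_n + (h/6)·(k1 + 2k2 + 2k3 + k4).
t=0.000000, y=1.070000:
  k1 = f(0.000000, 1.070000) = -1.749500
  k2 = f(0.080000, 0.930040) = -1.637774
  k3 = f(0.080000, 0.938978) = -1.654309
  k4 = f(0.160000, 0.805310) = -1.554224
  y ← 1.070000 + (0.16/6)·(k1 + 2k2 + 2k3 + k4) = 0.806323
t=0.160000, y=0.806323:
  k1 = f(0.160000, 0.806323) = -1.556097
  k2 = f(0.240000, 0.681835) = -1.472995
  k3 = f(0.240000, 0.688483) = -1.485294
  k4 = f(0.320000, 0.568676) = -1.410850
  y ← 0.806323 + (0.16/6)·(k1 + 2k2 + 2k3 + k4) = 0.569429
y(0.32) ≈ 0.5694

0.5694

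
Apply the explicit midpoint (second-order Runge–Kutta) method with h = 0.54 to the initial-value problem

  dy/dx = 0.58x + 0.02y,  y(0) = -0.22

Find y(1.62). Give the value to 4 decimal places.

0.5412

Midpoint: k1 = f(x_n, y_n); k2 = f(x_n + h/2, y_n + (h/2)·k1); y_{n+1} = y_n + h·k2.
x=0.000000, y=-0.220000:
  k1 = f(0.000000, -0.220000) = -0.004400
  k2 = f(0.270000, -0.221188) = 0.152176
  y ← -0.220000 + 0.54·0.152176 = -0.137825
x=0.540000, y=-0.137825:
  k1 = f(0.540000, -0.137825) = 0.310444
  k2 = f(0.810000, -0.054005) = 0.468720
  y ← -0.137825 + 0.54·0.468720 = 0.115284
x=1.080000, y=0.115284:
  k1 = f(1.080000, 0.115284) = 0.628706
  k2 = f(1.350000, 0.285034) = 0.788701
  y ← 0.115284 + 0.54·0.788701 = 0.541182
y(1.62) ≈ 0.5412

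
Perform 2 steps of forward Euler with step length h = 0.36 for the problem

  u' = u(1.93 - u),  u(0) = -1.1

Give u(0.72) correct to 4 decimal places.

Euler: u_{n+1} = u_n + h·f(x_n, u_n).
x=0.000000, u=-1.100000: f=-3.333000 → u ← -1.100000 + 0.36·(-3.333000) = -2.299880
x=0.360000, u=-2.299880: f=-9.728216 → u ← -2.299880 + 0.36·(-9.728216) = -5.802038
u(0.72) ≈ -5.8020

-5.8020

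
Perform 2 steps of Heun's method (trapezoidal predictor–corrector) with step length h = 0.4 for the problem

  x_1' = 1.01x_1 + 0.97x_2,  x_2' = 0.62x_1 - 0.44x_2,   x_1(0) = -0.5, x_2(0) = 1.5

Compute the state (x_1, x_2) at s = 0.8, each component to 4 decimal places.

Heun on (x_1,x_2): k1 = f(s_n, state_n); k2 = f(s_n + h, state_n + h·k1); state_{n+1} = state_n + (h/2)·(k1 + k2).
0.000000: (-0.500000, 1.500000)
  k1 = (0.950000, -0.970000)
  predictor → (-0.120000, 1.112000)
  k2 = (0.957440, -0.563680)
  → (-0.118512, 1.193264)
0.400000: (-0.118512, 1.193264)
  k1 = (1.037769, -0.598514)
  predictor → (0.296596, 0.953859)
  k2 = (1.224804, -0.235809)
  → (0.334003, 1.026400)
(x_1(0.8), x_2(0.8)) ≈ (0.3340, 1.0264)

0.3340, 1.0264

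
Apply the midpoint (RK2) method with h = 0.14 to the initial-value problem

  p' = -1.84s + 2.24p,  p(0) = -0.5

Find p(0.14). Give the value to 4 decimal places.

-0.6994

Midpoint: k1 = f(s_n, p_n); k2 = f(s_n + h/2, p_n + (h/2)·k1); p_{n+1} = p_n + h·k2.
s=0.000000, p=-0.500000:
  k1 = f(0.000000, -0.500000) = -1.120000
  k2 = f(0.070000, -0.578400) = -1.424416
  p ← -0.500000 + 0.14·(-1.424416) = -0.699418
p(0.14) ≈ -0.6994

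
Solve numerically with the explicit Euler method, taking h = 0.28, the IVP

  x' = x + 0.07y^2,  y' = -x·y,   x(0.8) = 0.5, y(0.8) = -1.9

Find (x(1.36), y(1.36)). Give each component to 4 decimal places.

Euler on (x,y): x_{n+1} = x_n + h·x', y_{n+1} = y_n + h·y'.
0.800000: (0.500000, -1.900000); f=(0.752700, 0.950000) → (0.710756, -1.634000)
1.080000: (0.710756, -1.634000); f=(0.897653, 1.161375) → (0.962099, -1.308815)
(x(1.36), y(1.36)) ≈ (0.9621, -1.3088)

0.9621, -1.3088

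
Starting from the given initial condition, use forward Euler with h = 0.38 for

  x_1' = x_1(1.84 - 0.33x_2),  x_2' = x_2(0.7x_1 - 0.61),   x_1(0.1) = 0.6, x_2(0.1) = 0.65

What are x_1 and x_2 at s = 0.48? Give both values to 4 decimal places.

0.9706, 0.6031

Euler on (x_1,x_2): x_1_{n+1} = x_1_n + h·x_1', x_2_{n+1} = x_2_n + h·x_2'.
0.100000: (0.600000, 0.650000); f=(0.975300, -0.123500) → (0.970614, 0.603070)
(x_1(0.48), x_2(0.48)) ≈ (0.9706, 0.6031)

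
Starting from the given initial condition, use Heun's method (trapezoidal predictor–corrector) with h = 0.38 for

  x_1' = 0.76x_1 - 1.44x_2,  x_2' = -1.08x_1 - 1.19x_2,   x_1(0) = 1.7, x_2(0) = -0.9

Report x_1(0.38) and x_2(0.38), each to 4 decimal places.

2.9050, -1.3268

Heun on (x_1,x_2): k1 = f(x_n, state_n); k2 = f(x_n + h, state_n + h·k1); state_{n+1} = state_n + (h/2)·(k1 + k2).
0.000000: (1.700000, -0.900000)
  k1 = (2.588000, -0.765000)
  predictor → (2.683440, -1.190700)
  k2 = (3.754022, -1.481182)
  → (2.904984, -1.326775)
(x_1(0.38), x_2(0.38)) ≈ (2.9050, -1.3268)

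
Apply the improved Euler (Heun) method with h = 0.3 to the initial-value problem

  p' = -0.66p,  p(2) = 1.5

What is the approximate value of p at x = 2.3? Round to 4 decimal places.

Heun: k1 = f(x_n, p_n); k2 = f(x_n + h, p_n + h·k1); p_{n+1} = p_n + (h/2)·(k1 + k2).
x=2.000000, p=1.500000:
  k1 = f(2.000000, 1.500000) = -0.990000
  k2 = f(2.300000, 1.203000) = -0.793980
  p ← 1.500000 + (0.3/2)·(-0.990000 + (-0.793980)) = 1.232403
p(2.3) ≈ 1.2324

1.2324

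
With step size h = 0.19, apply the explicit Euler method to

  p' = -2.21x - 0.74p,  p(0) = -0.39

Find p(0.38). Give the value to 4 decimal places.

-0.3678

Euler: p_{n+1} = p_n + h·f(x_n, p_n).
x=0.000000, p=-0.390000: f=0.288600 → p ← -0.390000 + 0.19·0.288600 = -0.335166
x=0.190000, p=-0.335166: f=-0.171877 → p ← -0.335166 + 0.19·(-0.171877) = -0.367823
p(0.38) ≈ -0.3678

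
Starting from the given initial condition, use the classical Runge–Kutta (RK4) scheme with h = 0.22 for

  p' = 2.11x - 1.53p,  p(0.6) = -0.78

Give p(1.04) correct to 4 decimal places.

RK4: k1 = f(x_n, p_n); k2 = f(x_n + h/2, p_n + (h/2)·k1); k3 = f(x_n + h/2, p_n + (h/2)·k2); k4 = f(x_n + h, p_n + h·k3); p_{n+1} = p_n + (h/6)·(k1 + 2k2 + 2k3 + k4).
x=0.600000, p=-0.780000:
  k1 = f(0.600000, -0.780000) = 2.459400
  k2 = f(0.710000, -0.509466) = 2.277583
  k3 = f(0.710000, -0.529466) = 2.308183
  k4 = f(0.820000, -0.272200) = 2.146666
  p ← -0.780000 + (0.22/6)·(k1 + 2k2 + 2k3 + k4) = -0.274821
x=0.820000, p=-0.274821:
  k1 = f(0.820000, -0.274821) = 2.150677
  k2 = f(0.930000, -0.038247) = 2.020818
  k3 = f(0.930000, -0.052531) = 2.042673
  k4 = f(1.040000, 0.174567) = 1.927313
  p ← -0.274821 + (0.22/6)·(k1 + 2k2 + 2k3 + k4) = 0.172694
p(1.04) ≈ 0.1727

0.1727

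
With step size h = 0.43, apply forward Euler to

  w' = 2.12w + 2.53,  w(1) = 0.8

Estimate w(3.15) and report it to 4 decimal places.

Euler: w_{n+1} = w_n + h·f(x_n, w_n).
x=1.000000, w=0.800000: f=4.226000 → w ← 0.800000 + 0.43·4.226000 = 2.617180
x=1.430000, w=2.617180: f=8.078422 → w ← 2.617180 + 0.43·8.078422 = 6.090901
x=1.860000, w=6.090901: f=15.442711 → w ← 6.090901 + 0.43·15.442711 = 12.731267
x=2.290000, w=12.731267: f=29.520286 → w ← 12.731267 + 0.43·29.520286 = 25.424990
x=2.720000, w=25.424990: f=56.430978 → w ← 25.424990 + 0.43·56.430978 = 49.690311
w(3.15) ≈ 49.6903

49.6903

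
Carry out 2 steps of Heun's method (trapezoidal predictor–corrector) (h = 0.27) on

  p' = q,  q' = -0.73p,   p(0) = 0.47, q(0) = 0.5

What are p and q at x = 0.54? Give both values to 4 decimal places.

0.6831, 0.2668

Heun on (p,q): k1 = f(x_n, state_n); k2 = f(x_n + h, state_n + h·k1); state_{n+1} = state_n + (h/2)·(k1 + k2).
0.000000: (0.470000, 0.500000)
  k1 = (0.500000, -0.343100)
  predictor → (0.605000, 0.407363)
  k2 = (0.407363, -0.441650)
  → (0.592494, 0.394059)
0.270000: (0.592494, 0.394059)
  k1 = (0.394059, -0.432521)
  predictor → (0.698890, 0.277278)
  k2 = (0.277278, -0.510190)
  → (0.683124, 0.266793)
(p(0.54), q(0.54)) ≈ (0.6831, 0.2668)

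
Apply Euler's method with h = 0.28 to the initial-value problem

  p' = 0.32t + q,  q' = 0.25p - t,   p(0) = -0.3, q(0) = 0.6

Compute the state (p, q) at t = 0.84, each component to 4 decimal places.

Euler on (p,q): p_{n+1} = p_n + h·p', q_{n+1} = q_n + h·q'.
0.000000: (-0.300000, 0.600000); f=(0.600000, -0.075000) → (-0.132000, 0.579000)
0.280000: (-0.132000, 0.579000); f=(0.668600, -0.313000) → (0.055208, 0.491360)
0.560000: (0.055208, 0.491360); f=(0.670560, -0.546198) → (0.242965, 0.338425)
(p(0.84), q(0.84)) ≈ (0.2430, 0.3384)

0.2430, 0.3384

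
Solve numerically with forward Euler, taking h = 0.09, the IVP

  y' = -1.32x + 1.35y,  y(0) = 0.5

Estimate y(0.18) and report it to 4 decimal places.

0.6182

Euler: y_{n+1} = y_n + h·f(x_n, y_n).
x=0.000000, y=0.500000: f=0.675000 → y ← 0.500000 + 0.09·0.675000 = 0.560750
x=0.090000, y=0.560750: f=0.638212 → y ← 0.560750 + 0.09·0.638212 = 0.618189
y(0.18) ≈ 0.6182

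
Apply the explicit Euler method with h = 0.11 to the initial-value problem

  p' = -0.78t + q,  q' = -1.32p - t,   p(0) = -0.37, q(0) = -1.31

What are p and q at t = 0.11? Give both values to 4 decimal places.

-0.5141, -1.2563

Euler on (p,q): p_{n+1} = p_n + h·p', q_{n+1} = q_n + h·q'.
0.000000: (-0.370000, -1.310000); f=(-1.310000, 0.488400) → (-0.514100, -1.256276)
(p(0.11), q(0.11)) ≈ (-0.5141, -1.2563)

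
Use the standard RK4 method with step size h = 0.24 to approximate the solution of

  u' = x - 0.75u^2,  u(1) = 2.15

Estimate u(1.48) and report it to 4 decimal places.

RK4: k1 = f(x_n, u_n); k2 = f(x_n + h/2, u_n + (h/2)·k1); k3 = f(x_n + h/2, u_n + (h/2)·k2); k4 = f(x_n + h, u_n + h·k3); u_{n+1} = u_n + (h/6)·(k1 + 2k2 + 2k3 + k4).
x=1.000000, u=2.150000:
  k1 = f(1.000000, 2.150000) = -2.466875
  k2 = f(1.120000, 1.853975) = -1.457917
  k3 = f(1.120000, 1.975050) = -1.805617
  k4 = f(1.240000, 1.716652) = -0.970171
  u ← 2.150000 + (0.24/6)·(k1 + 2k2 + 2k3 + k4) = 1.751435
x=1.240000, u=1.751435:
  k1 = f(1.240000, 1.751435) = -1.060645
  k2 = f(1.360000, 1.624158) = -0.618417
  k3 = f(1.360000, 1.677225) = -0.749814
  k4 = f(1.480000, 1.571480) = -0.372162
  u ← 1.751435 + (0.24/6)·(k1 + 2k2 + 2k3 + k4) = 1.584665
u(1.48) ≈ 1.5847

1.5847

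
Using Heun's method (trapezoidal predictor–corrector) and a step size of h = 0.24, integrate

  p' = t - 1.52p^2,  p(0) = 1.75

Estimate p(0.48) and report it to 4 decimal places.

0.8977

Heun: k1 = f(t_n, p_n); k2 = f(t_n + h, p_n + h·k1); p_{n+1} = p_n + (h/2)·(k1 + k2).
t=0.000000, p=1.750000:
  k1 = f(0.000000, 1.750000) = -4.655000
  k2 = f(0.240000, 0.632800) = -0.368662
  p ← 1.750000 + (0.24/2)·(-4.655000 + (-0.368662)) = 1.147161
t=0.240000, p=1.147161:
  k1 = f(0.240000, 1.147161) = -1.760285
  k2 = f(0.480000, 0.724692) = -0.318271
  p ← 1.147161 + (0.24/2)·(-1.760285 + (-0.318271)) = 0.897734
p(0.48) ≈ 0.8977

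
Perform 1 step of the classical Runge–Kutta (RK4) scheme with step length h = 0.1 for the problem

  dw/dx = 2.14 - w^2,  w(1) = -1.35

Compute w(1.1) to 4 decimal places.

RK4: k1 = f(x_n, w_n); k2 = f(x_n + h/2, w_n + (h/2)·k1); k3 = f(x_n + h/2, w_n + (h/2)·k2); k4 = f(x_n + h, w_n + h·k3); w_{n+1} = w_n + (h/6)·(k1 + 2k2 + 2k3 + k4).
x=1.000000, w=-1.350000:
  k1 = f(1.000000, -1.350000) = 0.317500
  k2 = f(1.050000, -1.334125) = 0.360110
  k3 = f(1.050000, -1.331994) = 0.365791
  k4 = f(1.100000, -1.313421) = 0.414925
  w ← -1.350000 + (0.1/6)·(k1 + 2k2 + 2k3 + k4) = -1.313596
w(1.1) ≈ -1.3136

-1.3136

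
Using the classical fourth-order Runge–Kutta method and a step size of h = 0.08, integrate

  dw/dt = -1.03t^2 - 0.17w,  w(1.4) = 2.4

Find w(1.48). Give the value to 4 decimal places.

RK4: k1 = f(t_n, w_n); k2 = f(t_n + h/2, w_n + (h/2)·k1); k3 = f(t_n + h/2, w_n + (h/2)·k2); k4 = f(t_n + h, w_n + h·k3); w_{n+1} = w_n + (h/6)·(k1 + 2k2 + 2k3 + k4).
t=1.400000, w=2.400000:
  k1 = f(1.400000, 2.400000) = -2.426800
  k2 = f(1.440000, 2.302928) = -2.527306
  k3 = f(1.440000, 2.298908) = -2.526622
  k4 = f(1.480000, 2.197870) = -2.629750
  w ← 2.400000 + (0.08/6)·(k1 + 2k2 + 2k3 + k4) = 2.197808
w(1.48) ≈ 2.1978

2.1978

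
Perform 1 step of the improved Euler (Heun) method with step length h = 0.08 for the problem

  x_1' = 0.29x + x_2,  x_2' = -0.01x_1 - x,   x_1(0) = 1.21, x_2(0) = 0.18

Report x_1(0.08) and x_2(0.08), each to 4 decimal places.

1.2253, 0.1758

Heun on (x_1,x_2): k1 = f(x_n, state_n); k2 = f(x_n + h, state_n + h·k1); state_{n+1} = state_n + (h/2)·(k1 + k2).
0.000000: (1.210000, 0.180000)
  k1 = (0.180000, -0.012100)
  predictor → (1.224400, 0.179032)
  k2 = (0.202232, -0.092244)
  → (1.225289, 0.175826)
(x_1(0.08), x_2(0.08)) ≈ (1.2253, 0.1758)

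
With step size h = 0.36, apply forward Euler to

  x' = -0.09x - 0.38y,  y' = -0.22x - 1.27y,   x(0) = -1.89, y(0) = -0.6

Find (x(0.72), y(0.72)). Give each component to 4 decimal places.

-1.6660, 0.0428

Euler on (x,y): x_{n+1} = x_n + h·x', y_{n+1} = y_n + h·y'.
0.000000: (-1.890000, -0.600000); f=(0.398100, 1.177800) → (-1.746684, -0.175992)
0.360000: (-1.746684, -0.175992); f=(0.224079, 0.607780) → (-1.666016, 0.042809)
(x(0.72), y(0.72)) ≈ (-1.6660, 0.0428)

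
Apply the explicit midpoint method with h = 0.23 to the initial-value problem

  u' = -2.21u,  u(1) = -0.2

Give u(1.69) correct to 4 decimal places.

-0.0479

Midpoint: k1 = f(x_n, u_n); k2 = f(x_n + h/2, u_n + (h/2)·k1); u_{n+1} = u_n + h·k2.
x=1.000000, u=-0.200000:
  k1 = f(1.000000, -0.200000) = 0.442000
  k2 = f(1.115000, -0.149170) = 0.329666
  u ← -0.200000 + 0.23·0.329666 = -0.124177
x=1.230000, u=-0.124177:
  k1 = f(1.230000, -0.124177) = 0.274431
  k2 = f(1.345000, -0.092617) = 0.204684
  u ← -0.124177 + 0.23·0.204684 = -0.077099
x=1.460000, u=-0.077099:
  k1 = f(1.460000, -0.077099) = 0.170390
  k2 = f(1.575000, -0.057505) = 0.127085
  u ← -0.077099 + 0.23·0.127085 = -0.047870
u(1.69) ≈ -0.0479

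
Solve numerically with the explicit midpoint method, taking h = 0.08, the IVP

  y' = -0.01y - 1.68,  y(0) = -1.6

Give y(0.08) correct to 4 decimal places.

Midpoint: k1 = f(x_n, y_n); k2 = f(x_n + h/2, y_n + (h/2)·k1); y_{n+1} = y_n + h·k2.
x=0.000000, y=-1.600000:
  k1 = f(0.000000, -1.600000) = -1.664000
  k2 = f(0.040000, -1.666560) = -1.663334
  y ← -1.600000 + 0.08·(-1.663334) = -1.733067
y(0.08) ≈ -1.7331

-1.7331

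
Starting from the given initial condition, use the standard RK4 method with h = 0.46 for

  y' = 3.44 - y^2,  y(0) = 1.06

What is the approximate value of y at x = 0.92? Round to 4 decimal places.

1.7969

RK4: k1 = f(x_n, y_n); k2 = f(x_n + h/2, y_n + (h/2)·k1); k3 = f(x_n + h/2, y_n + (h/2)·k2); k4 = f(x_n + h, y_n + h·k3); y_{n+1} = y_n + (h/6)·(k1 + 2k2 + 2k3 + k4).
x=0.000000, y=1.060000:
  k1 = f(0.000000, 1.060000) = 2.316400
  k2 = f(0.230000, 1.592772) = 0.903077
  k3 = f(0.230000, 1.267708) = 1.832917
  k4 = f(0.460000, 1.903142) = -0.181949
  y ← 1.060000 + (0.46/6)·(k1 + 2k2 + 2k3 + k4) = 1.643160
x=0.460000, y=1.643160:
  k1 = f(0.460000, 1.643160) = 0.740024
  k2 = f(0.690000, 1.813366) = 0.151704
  k3 = f(0.690000, 1.678052) = 0.624140
  k4 = f(0.920000, 1.930265) = -0.285923
  y ← 1.643160 + (0.46/6)·(k1 + 2k2 + 2k3 + k4) = 1.796938
y(0.92) ≈ 1.7969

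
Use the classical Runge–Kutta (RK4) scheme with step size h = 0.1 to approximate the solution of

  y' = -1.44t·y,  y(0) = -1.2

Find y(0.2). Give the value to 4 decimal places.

-1.1659

RK4: k1 = f(t_n, y_n); k2 = f(t_n + h/2, y_n + (h/2)·k1); k3 = f(t_n + h/2, y_n + (h/2)·k2); k4 = f(t_n + h, y_n + h·k3); y_{n+1} = y_n + (h/6)·(k1 + 2k2 + 2k3 + k4).
t=0.000000, y=-1.200000:
  k1 = f(0.000000, -1.200000) = 0.000000
  k2 = f(0.050000, -1.200000) = 0.086400
  k3 = f(0.050000, -1.195680) = 0.086089
  k4 = f(0.100000, -1.191391) = 0.171560
  y ← -1.200000 + (0.1/6)·(k1 + 2k2 + 2k3 + k4) = -1.191391
t=0.100000, y=-1.191391:
  k1 = f(0.100000, -1.191391) = 0.171560
  k2 = f(0.150000, -1.182813) = 0.255488
  k3 = f(0.150000, -1.178617) = 0.254581
  k4 = f(0.200000, -1.165933) = 0.335789
  y ← -1.191391 + (0.1/6)·(k1 + 2k2 + 2k3 + k4) = -1.165933
y(0.2) ≈ -1.1659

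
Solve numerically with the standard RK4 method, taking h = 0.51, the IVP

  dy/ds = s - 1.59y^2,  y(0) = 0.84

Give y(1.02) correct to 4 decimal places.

RK4: k1 = f(s_n, y_n); k2 = f(s_n + h/2, y_n + (h/2)·k1); k3 = f(s_n + h/2, y_n + (h/2)·k2); k4 = f(s_n + h, y_n + h·k3); y_{n+1} = y_n + (h/6)·(k1 + 2k2 + 2k3 + k4).
s=0.000000, y=0.840000:
  k1 = f(0.000000, 0.840000) = -1.121904
  k2 = f(0.255000, 0.553914) = -0.232846
  k3 = f(0.255000, 0.780624) = -0.713905
  k4 = f(0.510000, 0.475908) = 0.149883
  y ← 0.840000 + (0.51/6)·(k1 + 2k2 + 2k3 + k4) = 0.596431
s=0.510000, y=0.596431:
  k1 = f(0.510000, 0.596431) = -0.055610
  k2 = f(0.765000, 0.582250) = 0.225966
  k3 = f(0.765000, 0.654052) = 0.084824
  k4 = f(1.020000, 0.639691) = 0.369365
  y ← 0.596431 + (0.51/6)·(k1 + 2k2 + 2k3 + k4) = 0.675934
y(1.02) ≈ 0.6759

0.6759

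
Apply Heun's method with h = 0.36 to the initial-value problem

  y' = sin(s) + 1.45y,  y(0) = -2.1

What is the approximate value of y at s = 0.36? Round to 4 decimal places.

Heun: k1 = f(s_n, y_n); k2 = f(s_n + h, y_n + h·k1); y_{n+1} = y_n + (h/2)·(k1 + k2).
s=0.000000, y=-2.100000:
  k1 = f(0.000000, -2.100000) = -3.045000
  k2 = f(0.360000, -3.196200) = -4.282216
  y ← -2.100000 + (0.36/2)·(-3.045000 + (-4.282216)) = -3.418899
y(0.36) ≈ -3.4189

-3.4189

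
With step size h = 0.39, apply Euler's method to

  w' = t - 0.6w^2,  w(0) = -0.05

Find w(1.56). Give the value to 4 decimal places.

Euler: w_{n+1} = w_n + h·f(t_n, w_n).
t=0.000000, w=-0.050000: f=-0.001500 → w ← -0.050000 + 0.39·(-0.001500) = -0.050585
t=0.390000, w=-0.050585: f=0.388465 → w ← -0.050585 + 0.39·0.388465 = 0.100916
t=0.780000, w=0.100916: f=0.773890 → w ← 0.100916 + 0.39·0.773890 = 0.402733
t=1.170000, w=0.402733: f=1.072684 → w ← 0.402733 + 0.39·1.072684 = 0.821080
w(1.56) ≈ 0.8211

0.8211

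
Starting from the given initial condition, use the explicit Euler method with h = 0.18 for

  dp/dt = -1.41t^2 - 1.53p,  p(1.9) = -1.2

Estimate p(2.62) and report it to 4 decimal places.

-3.7062

Euler: p_{n+1} = p_n + h·f(t_n, p_n).
t=1.900000, p=-1.200000: f=-3.254100 → p ← -1.200000 + 0.18·(-3.254100) = -1.785738
t=2.080000, p=-1.785738: f=-3.368045 → p ← -1.785738 + 0.18·(-3.368045) = -2.391986
t=2.260000, p=-2.391986: f=-3.541977 → p ← -2.391986 + 0.18·(-3.541977) = -3.029542
t=2.440000, p=-3.029542: f=-3.759377 → p ← -3.029542 + 0.18·(-3.759377) = -3.706230
p(2.62) ≈ -3.7062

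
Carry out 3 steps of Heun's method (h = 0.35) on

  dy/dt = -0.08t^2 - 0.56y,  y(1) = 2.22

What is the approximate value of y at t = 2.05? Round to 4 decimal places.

Heun: k1 = f(t_n, y_n); k2 = f(t_n + h, y_n + h·k1); y_{n+1} = y_n + (h/2)·(k1 + k2).
t=1.000000, y=2.220000:
  k1 = f(1.000000, 2.220000) = -1.323200
  k2 = f(1.350000, 1.756880) = -1.129653
  y ← 2.220000 + (0.35/2)·(-1.323200 + (-1.129653)) = 1.790751
t=1.350000, y=1.790751:
  k1 = f(1.350000, 1.790751) = -1.148620
  k2 = f(1.700000, 1.388734) = -1.008891
  y ← 1.790751 + (0.35/2)·(-1.148620 + (-1.008891)) = 1.413186
t=1.700000, y=1.413186:
  k1 = f(1.700000, 1.413186) = -1.022584
  k2 = f(2.050000, 1.055282) = -0.927158
  y ← 1.413186 + (0.35/2)·(-1.022584 + (-0.927158)) = 1.071981
y(2.05) ≈ 1.0720

1.0720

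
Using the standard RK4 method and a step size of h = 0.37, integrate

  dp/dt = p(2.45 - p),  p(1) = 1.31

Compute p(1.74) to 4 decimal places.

2.1445

RK4: k1 = f(t_n, p_n); k2 = f(t_n + h/2, p_n + (h/2)·k1); k3 = f(t_n + h/2, p_n + (h/2)·k2); k4 = f(t_n + h, p_n + h·k3); p_{n+1} = p_n + (h/6)·(k1 + 2k2 + 2k3 + k4).
t=1.000000, p=1.310000:
  k1 = f(1.000000, 1.310000) = 1.493400
  k2 = f(1.185000, 1.586279) = 1.370102
  k3 = f(1.185000, 1.563469) = 1.386064
  k4 = f(1.370000, 1.822844) = 1.143208
  p ← 1.310000 + (0.37/6)·(k1 + 2k2 + 2k3 + k4) = 1.812518
t=1.370000, p=1.812518:
  k1 = f(1.370000, 1.812518) = 1.155448
  k2 = f(1.555000, 2.026276) = 0.858582
  k3 = f(1.555000, 1.971356) = 0.943578
  k4 = f(1.740000, 2.161642) = 0.623327
  p ← 1.812518 + (0.37/6)·(k1 + 2k2 + 2k3 + k4) = 2.144476
p(1.74) ≈ 2.1445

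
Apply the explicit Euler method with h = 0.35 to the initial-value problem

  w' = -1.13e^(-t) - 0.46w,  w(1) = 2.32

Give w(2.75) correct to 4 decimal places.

0.7024

Euler: w_{n+1} = w_n + h·f(t_n, w_n).
t=1.000000, w=2.320000: f=-1.482904 → w ← 2.320000 + 0.35·(-1.482904) = 1.800984
t=1.350000, w=1.800984: f=-1.121394 → w ← 1.800984 + 0.35·(-1.121394) = 1.408496
t=1.700000, w=1.408496: f=-0.854340 → w ← 1.408496 + 0.35·(-0.854340) = 1.109477
t=2.050000, w=1.109477: f=-0.655830 → w ← 1.109477 + 0.35·(-0.655830) = 0.879936
t=2.400000, w=0.879936: f=-0.507282 → w ← 0.879936 + 0.35·(-0.507282) = 0.702388
w(2.75) ≈ 0.7024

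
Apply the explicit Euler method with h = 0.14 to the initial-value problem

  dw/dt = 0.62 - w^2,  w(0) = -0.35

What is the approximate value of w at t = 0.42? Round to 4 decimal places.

-0.1236

Euler: w_{n+1} = w_n + h·f(t_n, w_n).
t=0.000000, w=-0.350000: f=0.497500 → w ← -0.350000 + 0.14·0.497500 = -0.280350
t=0.140000, w=-0.280350: f=0.541404 → w ← -0.280350 + 0.14·0.541404 = -0.204553
t=0.280000, w=-0.204553: f=0.578158 → w ← -0.204553 + 0.14·0.578158 = -0.123611
w(0.42) ≈ -0.1236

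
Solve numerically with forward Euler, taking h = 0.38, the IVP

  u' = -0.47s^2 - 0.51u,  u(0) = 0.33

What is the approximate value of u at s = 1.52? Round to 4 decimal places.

-0.1926

Euler: u_{n+1} = u_n + h·f(s_n, u_n).
s=0.000000, u=0.330000: f=-0.168300 → u ← 0.330000 + 0.38·(-0.168300) = 0.266046
s=0.380000, u=0.266046: f=-0.203551 → u ← 0.266046 + 0.38·(-0.203551) = 0.188696
s=0.760000, u=0.188696: f=-0.367707 → u ← 0.188696 + 0.38·(-0.367707) = 0.048968
s=1.140000, u=0.048968: f=-0.635786 → u ← 0.048968 + 0.38·(-0.635786) = -0.192631
u(1.52) ≈ -0.1926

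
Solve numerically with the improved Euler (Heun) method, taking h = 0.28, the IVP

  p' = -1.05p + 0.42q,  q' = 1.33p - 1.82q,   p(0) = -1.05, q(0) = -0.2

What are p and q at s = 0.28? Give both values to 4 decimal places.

Heun on (p,q): k1 = f(s_n, state_n); k2 = f(s_n + h, state_n + h·k1); state_{n+1} = state_n + (h/2)·(k1 + k2).
0.000000: (-1.050000, -0.200000)
  k1 = (1.018500, -1.032500)
  predictor → (-0.764820, -0.489100)
  k2 = (0.597639, -0.127049)
  → (-0.823741, -0.362337)
(p(0.28), q(0.28)) ≈ (-0.8237, -0.3623)

-0.8237, -0.3623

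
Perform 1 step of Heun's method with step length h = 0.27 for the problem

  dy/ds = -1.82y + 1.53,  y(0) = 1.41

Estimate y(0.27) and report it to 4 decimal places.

Heun: k1 = f(s_n, y_n); k2 = f(s_n + h, y_n + h·k1); y_{n+1} = y_n + (h/2)·(k1 + k2).
s=0.000000, y=1.410000:
  k1 = f(0.000000, 1.410000) = -1.036200
  k2 = f(0.270000, 1.130226) = -0.527011
  y ← 1.410000 + (0.27/2)·(-1.036200 + (-0.527011)) = 1.198966
y(0.27) ≈ 1.1990

1.1990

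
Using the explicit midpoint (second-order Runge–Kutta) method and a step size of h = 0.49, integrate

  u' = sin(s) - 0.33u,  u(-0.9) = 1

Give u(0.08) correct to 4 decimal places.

Midpoint: k1 = f(s_n, u_n); k2 = f(s_n + h/2, u_n + (h/2)·k1); u_{n+1} = u_n + h·k2.
s=-0.900000, u=1.000000:
  k1 = f(-0.900000, 1.000000) = -1.113327
  k2 = f(-0.655000, 0.727235) = -0.849147
  u ← 1.000000 + 0.49·(-0.849147) = 0.583918
s=-0.410000, u=0.583918:
  k1 = f(-0.410000, 0.583918) = -0.591302
  k2 = f(-0.165000, 0.439049) = -0.309139
  u ← 0.583918 + 0.49·(-0.309139) = 0.432440
u(0.08) ≈ 0.4324

0.4324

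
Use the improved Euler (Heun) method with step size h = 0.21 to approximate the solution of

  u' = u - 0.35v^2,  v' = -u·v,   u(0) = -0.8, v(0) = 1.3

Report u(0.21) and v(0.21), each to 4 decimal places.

Heun on (u,v): k1 = f(x_n, state_n); k2 = f(x_n + h, state_n + h·k1); state_{n+1} = state_n + (h/2)·(k1 + k2).
0.000000: (-0.800000, 1.300000)
  k1 = (-1.391500, 1.040000)
  predictor → (-1.092215, 1.518400)
  k2 = (-1.899153, 1.658419)
  → (-1.145519, 1.583334)
(u(0.21), v(0.21)) ≈ (-1.1455, 1.5833)

-1.1455, 1.5833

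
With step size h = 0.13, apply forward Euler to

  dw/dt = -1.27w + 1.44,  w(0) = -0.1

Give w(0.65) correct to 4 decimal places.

0.6333

Euler: w_{n+1} = w_n + h·f(t_n, w_n).
t=0.000000, w=-0.100000: f=1.567000 → w ← -0.100000 + 0.13·1.567000 = 0.103710
t=0.130000, w=0.103710: f=1.308288 → w ← 0.103710 + 0.13·1.308288 = 0.273787
t=0.260000, w=0.273787: f=1.092290 → w ← 0.273787 + 0.13·1.092290 = 0.415785
t=0.390000, w=0.415785: f=0.911953 → w ← 0.415785 + 0.13·0.911953 = 0.534339
t=0.520000, w=0.534339: f=0.761389 → w ← 0.534339 + 0.13·0.761389 = 0.633320
w(0.65) ≈ 0.6333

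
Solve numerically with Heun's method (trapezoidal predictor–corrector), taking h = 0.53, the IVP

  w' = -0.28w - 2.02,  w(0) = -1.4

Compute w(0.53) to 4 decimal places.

-2.1988

Heun: k1 = f(t_n, w_n); k2 = f(t_n + h, w_n + h·k1); w_{n+1} = w_n + (h/2)·(k1 + k2).
t=0.000000, w=-1.400000:
  k1 = f(0.000000, -1.400000) = -1.628000
  k2 = f(0.530000, -2.262840) = -1.386405
  w ← -1.400000 + (0.53/2)·(-1.628000 + (-1.386405)) = -2.198817
w(0.53) ≈ -2.1988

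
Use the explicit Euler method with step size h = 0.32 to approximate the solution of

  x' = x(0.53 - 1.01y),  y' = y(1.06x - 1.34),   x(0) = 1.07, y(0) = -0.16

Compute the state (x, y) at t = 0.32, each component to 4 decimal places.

Euler on (x,y): x_{n+1} = x_n + h·x', y_{n+1} = y_n + h·y'.
0.000000: (1.070000, -0.160000); f=(0.740012, 0.032928) → (1.306804, -0.149463)
(x(0.32), y(0.32)) ≈ (1.3068, -0.1495)

1.3068, -0.1495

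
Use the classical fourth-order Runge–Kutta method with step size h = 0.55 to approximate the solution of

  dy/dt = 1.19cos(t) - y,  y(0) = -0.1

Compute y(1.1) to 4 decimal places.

RK4: k1 = f(t_n, y_n); k2 = f(t_n + h/2, y_n + (h/2)·k1); k3 = f(t_n + h/2, y_n + (h/2)·k2); k4 = f(t_n + h, y_n + h·k3); y_{n+1} = y_n + (h/6)·(k1 + 2k2 + 2k3 + k4).
t=0.000000, y=-0.100000:
  k1 = f(0.000000, -0.100000) = 1.290000
  k2 = f(0.275000, 0.254750) = 0.890536
  k3 = f(0.275000, 0.144897) = 1.000389
  k4 = f(0.550000, 0.450214) = 0.564290
  y ← -0.100000 + (0.55/6)·(k1 + 2k2 + 2k3 + k4) = 0.416646
t=0.550000, y=0.416646:
  k1 = f(0.550000, 0.416646) = 0.597858
  k2 = f(0.825000, 0.581057) = 0.226426
  k3 = f(0.825000, 0.478913) = 0.328570
  k4 = f(1.100000, 0.597359) = -0.057580
  y ← 0.416646 + (0.55/6)·(k1 + 2k2 + 2k3 + k4) = 0.567921
y(1.1) ≈ 0.5679

0.5679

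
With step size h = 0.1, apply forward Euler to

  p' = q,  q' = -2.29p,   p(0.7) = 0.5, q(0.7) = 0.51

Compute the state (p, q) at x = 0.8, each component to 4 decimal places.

Euler on (p,q): p_{n+1} = p_n + h·p', q_{n+1} = q_n + h·q'.
0.700000: (0.500000, 0.510000); f=(0.510000, -1.145000) → (0.551000, 0.395500)
(p(0.8), q(0.8)) ≈ (0.5510, 0.3955)

0.5510, 0.3955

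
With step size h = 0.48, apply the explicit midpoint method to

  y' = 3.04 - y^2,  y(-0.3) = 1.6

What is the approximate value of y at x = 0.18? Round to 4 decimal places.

Midpoint: k1 = f(x_n, y_n); k2 = f(x_n + h/2, y_n + (h/2)·k1); y_{n+1} = y_n + h·k2.
x=-0.300000, y=1.600000:
  k1 = f(-0.300000, 1.600000) = 0.480000
  k2 = f(-0.060000, 1.715200) = 0.098089
  y ← 1.600000 + 0.48·0.098089 = 1.647083
y(0.18) ≈ 1.6471

1.6471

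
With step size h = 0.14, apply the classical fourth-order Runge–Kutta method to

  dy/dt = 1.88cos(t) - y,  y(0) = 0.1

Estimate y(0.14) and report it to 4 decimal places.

0.3317

RK4: k1 = f(t_n, y_n); k2 = f(t_n + h/2, y_n + (h/2)·k1); k3 = f(t_n + h/2, y_n + (h/2)·k2); k4 = f(t_n + h, y_n + h·k3); y_{n+1} = y_n + (h/6)·(k1 + 2k2 + 2k3 + k4).
t=0.000000, y=0.100000:
  k1 = f(0.000000, 0.100000) = 1.780000
  k2 = f(0.070000, 0.224600) = 1.650796
  k3 = f(0.070000, 0.215556) = 1.659840
  k4 = f(0.140000, 0.332378) = 1.529228
  y ← 0.100000 + (0.14/6)·(k1 + 2k2 + 2k3 + k4) = 0.331712
y(0.14) ≈ 0.3317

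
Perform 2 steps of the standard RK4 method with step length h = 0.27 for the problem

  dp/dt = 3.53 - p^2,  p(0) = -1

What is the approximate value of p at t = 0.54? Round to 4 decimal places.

RK4: k1 = f(t_n, p_n); k2 = f(t_n + h/2, p_n + (h/2)·k1); k3 = f(t_n + h/2, p_n + (h/2)·k2); k4 = f(t_n + h, p_n + h·k3); p_{n+1} = p_n + (h/6)·(k1 + 2k2 + 2k3 + k4).
t=0.000000, p=-1.000000:
  k1 = f(0.000000, -1.000000) = 2.530000
  k2 = f(0.135000, -0.658450) = 3.096444
  k3 = f(0.135000, -0.581980) = 3.191299
  k4 = f(0.270000, -0.138349) = 3.510859
  p ← -1.000000 + (0.27/6)·(k1 + 2k2 + 2k3 + k4) = -0.162264
t=0.270000, p=-0.162264:
  k1 = f(0.270000, -0.162264) = 3.503670
  k2 = f(0.405000, 0.310731) = 3.433446
  k3 = f(0.405000, 0.301251) = 3.439248
  k4 = f(0.540000, 0.766332) = 2.942735
  p ← -0.162264 + (0.27/6)·(k1 + 2k2 + 2k3 + k4) = 0.746366
p(0.54) ≈ 0.7464

0.7464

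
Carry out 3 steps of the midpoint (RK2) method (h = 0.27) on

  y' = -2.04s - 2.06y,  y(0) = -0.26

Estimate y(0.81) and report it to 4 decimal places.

-0.4802

Midpoint: k1 = f(s_n, y_n); k2 = f(s_n + h/2, y_n + (h/2)·k1); y_{n+1} = y_n + h·k2.
s=0.000000, y=-0.260000:
  k1 = f(0.000000, -0.260000) = 0.535600
  k2 = f(0.135000, -0.187694) = 0.111250
  y ← -0.260000 + 0.27·0.111250 = -0.229963
s=0.270000, y=-0.229963:
  k1 = f(0.270000, -0.229963) = -0.077077
  k2 = f(0.405000, -0.240368) = -0.331042
  y ← -0.229963 + 0.27·(-0.331042) = -0.319344
s=0.540000, y=-0.319344:
  k1 = f(0.540000, -0.319344) = -0.443752
  k2 = f(0.675000, -0.379250) = -0.595744
  y ← -0.319344 + 0.27·(-0.595744) = -0.480195
y(0.81) ≈ -0.4802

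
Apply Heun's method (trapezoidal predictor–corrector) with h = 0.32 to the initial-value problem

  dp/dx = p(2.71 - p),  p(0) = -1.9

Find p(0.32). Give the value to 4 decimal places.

-8.8793

Heun: k1 = f(x_n, p_n); k2 = f(x_n + h, p_n + h·k1); p_{n+1} = p_n + (h/2)·(k1 + k2).
x=0.000000, p=-1.900000:
  k1 = f(0.000000, -1.900000) = -8.759000
  k2 = f(0.320000, -4.702880) = -34.861885
  p ← -1.900000 + (0.32/2)·(-8.759000 + (-34.861885)) = -8.879342
p(0.32) ≈ -8.8793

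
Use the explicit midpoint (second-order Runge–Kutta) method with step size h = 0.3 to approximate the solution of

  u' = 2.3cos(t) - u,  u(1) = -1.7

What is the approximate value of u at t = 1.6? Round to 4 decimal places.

Midpoint: k1 = f(t_n, u_n); k2 = f(t_n + h/2, u_n + (h/2)·k1); u_{n+1} = u_n + h·k2.
t=1.000000, u=-1.700000:
  k1 = f(1.000000, -1.700000) = 2.942695
  k2 = f(1.150000, -1.258596) = 2.198117
  u ← -1.700000 + 0.3·2.198117 = -1.040565
t=1.300000, u=-1.040565:
  k1 = f(1.300000, -1.040565) = 1.655812
  k2 = f(1.450000, -0.792193) = 1.069349
  u ← -1.040565 + 0.3·1.069349 = -0.719760
u(1.6) ≈ -0.7198

-0.7198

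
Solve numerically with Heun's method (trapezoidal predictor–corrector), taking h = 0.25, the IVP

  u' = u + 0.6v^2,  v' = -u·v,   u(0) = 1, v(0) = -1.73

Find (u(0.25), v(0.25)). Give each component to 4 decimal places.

Heun on (u,v): k1 = f(t_n, state_n); k2 = f(t_n + h, state_n + h·k1); state_{n+1} = state_n + (h/2)·(k1 + k2).
0.000000: (1.000000, -1.730000)
  k1 = (2.795740, 1.730000)
  predictor → (1.698935, -1.297500)
  k2 = (2.709039, 2.204368)
  → (1.688097, -1.238204)
(u(0.25), v(0.25)) ≈ (1.6881, -1.2382)

1.6881, -1.2382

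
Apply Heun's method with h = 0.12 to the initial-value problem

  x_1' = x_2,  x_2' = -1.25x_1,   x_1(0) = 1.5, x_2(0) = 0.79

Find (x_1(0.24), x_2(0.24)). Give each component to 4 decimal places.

Heun on (x_1,x_2): k1 = f(t_n, state_n); k2 = f(t_n + h, state_n + h·k1); state_{n+1} = state_n + (h/2)·(k1 + k2).
0.000000: (1.500000, 0.790000)
  k1 = (0.790000, -1.875000)
  predictor → (1.594800, 0.565000)
  k2 = (0.565000, -1.993500)
  → (1.581300, 0.557890)
0.120000: (1.581300, 0.557890)
  k1 = (0.557890, -1.976625)
  predictor → (1.648247, 0.320695)
  k2 = (0.320695, -2.060308)
  → (1.634015, 0.315674)
(x_1(0.24), x_2(0.24)) ≈ (1.6340, 0.3157)

1.6340, 0.3157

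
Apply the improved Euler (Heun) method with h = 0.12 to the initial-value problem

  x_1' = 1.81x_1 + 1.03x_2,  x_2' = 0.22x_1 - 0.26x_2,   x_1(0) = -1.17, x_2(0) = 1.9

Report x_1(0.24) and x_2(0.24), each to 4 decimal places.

Heun on (x_1,x_2): k1 = f(t_n, state_n); k2 = f(t_n + h, state_n + h·k1); state_{n+1} = state_n + (h/2)·(k1 + k2).
0.000000: (-1.170000, 1.900000)
  k1 = (-0.160700, -0.751400)
  predictor → (-1.189284, 1.809832)
  k2 = (-0.288477, -0.732199)
  → (-1.196951, 1.810984)
0.120000: (-1.196951, 1.810984)
  k1 = (-0.301167, -0.734185)
  predictor → (-1.233091, 1.722882)
  k2 = (-0.457326, -0.719229)
  → (-1.242460, 1.723779)
(x_1(0.24), x_2(0.24)) ≈ (-1.2425, 1.7238)

-1.2425, 1.7238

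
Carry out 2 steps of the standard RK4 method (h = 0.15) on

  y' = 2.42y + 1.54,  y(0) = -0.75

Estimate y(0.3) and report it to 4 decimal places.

-0.8712

RK4: k1 = f(t_n, y_n); k2 = f(t_n + h/2, y_n + (h/2)·k1); k3 = f(t_n + h/2, y_n + (h/2)·k2); k4 = f(t_n + h, y_n + h·k3); y_{n+1} = y_n + (h/6)·(k1 + 2k2 + 2k3 + k4).
t=0.000000, y=-0.750000:
  k1 = f(0.000000, -0.750000) = -0.275000
  k2 = f(0.075000, -0.770625) = -0.324912
  k3 = f(0.075000, -0.774368) = -0.333972
  k4 = f(0.150000, -0.800096) = -0.396232
  y ← -0.750000 + (0.15/6)·(k1 + 2k2 + 2k3 + k4) = -0.799725
t=0.150000, y=-0.799725:
  k1 = f(0.150000, -0.799725) = -0.395334
  k2 = f(0.225000, -0.829375) = -0.467088
  k3 = f(0.225000, -0.834757) = -0.480111
  k4 = f(0.300000, -0.871742) = -0.569615
  y ← -0.799725 + (0.15/6)·(k1 + 2k2 + 2k3 + k4) = -0.871209
y(0.3) ≈ -0.8712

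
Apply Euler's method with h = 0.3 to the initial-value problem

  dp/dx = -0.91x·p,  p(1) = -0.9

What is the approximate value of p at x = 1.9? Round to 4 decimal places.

Euler: p_{n+1} = p_n + h·f(x_n, p_n).
x=1.000000, p=-0.900000: f=0.819000 → p ← -0.900000 + 0.3·0.819000 = -0.654300
x=1.300000, p=-0.654300: f=0.774037 → p ← -0.654300 + 0.3·0.774037 = -0.422089
x=1.600000, p=-0.422089: f=0.614561 → p ← -0.422089 + 0.3·0.614561 = -0.237720
p(1.9) ≈ -0.2377

-0.2377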